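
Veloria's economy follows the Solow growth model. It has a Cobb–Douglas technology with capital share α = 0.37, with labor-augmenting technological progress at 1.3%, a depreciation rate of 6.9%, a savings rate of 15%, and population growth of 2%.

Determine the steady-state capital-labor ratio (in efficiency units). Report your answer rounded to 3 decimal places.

In steady state, investment equals break-even investment: s·k^α = (n + g + δ)·k.
Dividing both sides by k: k^(1−α) = s / (n + g + δ).
k^0.63 = 0.15 / (0.020 + 0.013 + 0.069) = 0.15 / 0.102 = 1.4706
k* = 1.4706^(1/0.63) ≈ 1.8444

k* ≈ 1.844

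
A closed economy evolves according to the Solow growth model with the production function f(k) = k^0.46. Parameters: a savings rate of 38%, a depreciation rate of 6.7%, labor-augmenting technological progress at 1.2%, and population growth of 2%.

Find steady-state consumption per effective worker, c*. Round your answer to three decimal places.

c* ≈ 1.950

At the steady state, Δk = 0, so s·k^α = (n + g + δ)·k.
Dividing both sides by k: k^(1−α) = s / (n + g + δ).
k^0.54 = 0.38 / (0.020 + 0.012 + 0.067) = 0.38 / 0.099 = 3.8384
k* = 3.8384^(1/0.54) ≈ 12.0715
y* = (k*)^α = 12.0715^0.46 ≈ 3.1449
c* = (1 − s)·y* = (1 − 0.38) × 3.1449 ≈ 1.9498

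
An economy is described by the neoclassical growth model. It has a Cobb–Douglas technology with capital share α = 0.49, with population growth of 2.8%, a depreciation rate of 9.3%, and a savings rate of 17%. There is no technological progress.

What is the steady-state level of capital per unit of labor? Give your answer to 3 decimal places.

Steady state requires s·f(k) = (n + δ)·k, i.e. s·k^α = (n + δ)·k.
Dividing both sides by k: k^(1−α) = s / (n + δ).
k^0.51 = 0.17 / (0.028 + 0.093) = 0.17 / 0.121 = 1.4050
k* = 1.4050^(1/0.51) ≈ 1.9479

k* ≈ 1.948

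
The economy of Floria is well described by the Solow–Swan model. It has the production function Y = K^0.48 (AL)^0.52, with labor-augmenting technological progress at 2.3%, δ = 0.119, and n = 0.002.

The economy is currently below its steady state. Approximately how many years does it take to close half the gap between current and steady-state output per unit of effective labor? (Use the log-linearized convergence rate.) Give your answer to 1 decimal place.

about 9.3 years

Near the steady state the convergence rate is λ = (1 − α)(n + g + δ).
λ = (1 − 0.48) × 0.144 = 0.52 × 0.144 = 0.07488
Half-life = ln 2 / λ = 0.6931 / 0.07488 ≈ 9.26 years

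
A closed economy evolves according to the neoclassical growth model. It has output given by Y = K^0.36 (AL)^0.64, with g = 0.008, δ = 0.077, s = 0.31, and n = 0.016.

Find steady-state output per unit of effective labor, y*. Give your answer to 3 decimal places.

y* ≈ 1.879

Steady state requires s·f(k) = (n + g + δ)·k, i.e. s·k^α = (n + g + δ)·k.
Dividing both sides by k: k^(1−α) = s / (n + g + δ).
k^0.64 = 0.31 / (0.016 + 0.008 + 0.077) = 0.31 / 0.101 = 3.0693
k* = 3.0693^(1/0.64) ≈ 5.7677
y* = (k*)^α = 5.7677^0.36 ≈ 1.8791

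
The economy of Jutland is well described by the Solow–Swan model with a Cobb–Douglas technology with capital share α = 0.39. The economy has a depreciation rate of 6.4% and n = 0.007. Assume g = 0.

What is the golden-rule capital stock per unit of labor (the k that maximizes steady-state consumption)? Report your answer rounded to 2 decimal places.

The golden rule sets f'(k) = n + δ, i.e. α·k^(α−1) = n + δ.
So k^(1−α) = α / (n + δ) = 0.39 / 0.071 = 5.4930.
k_gold = 5.4930^(1/0.61) ≈ 16.3231

k_gold ≈ 16.32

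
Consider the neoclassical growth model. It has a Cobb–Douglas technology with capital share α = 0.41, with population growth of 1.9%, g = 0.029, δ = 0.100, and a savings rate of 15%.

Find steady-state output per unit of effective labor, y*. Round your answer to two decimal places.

In steady state, investment equals break-even investment: s·k^α = (n + g + δ)·k.
Rearranging, k^(1−α) = s / (n + g + δ).
k^0.59 = 0.15 / (0.019 + 0.029 + 0.100) = 0.15 / 0.148 = 1.0135
k* = 1.0135^(1/0.59) ≈ 1.0230
y* = (k*)^α = 1.0230^0.41 ≈ 1.0094

y* ≈ 1.01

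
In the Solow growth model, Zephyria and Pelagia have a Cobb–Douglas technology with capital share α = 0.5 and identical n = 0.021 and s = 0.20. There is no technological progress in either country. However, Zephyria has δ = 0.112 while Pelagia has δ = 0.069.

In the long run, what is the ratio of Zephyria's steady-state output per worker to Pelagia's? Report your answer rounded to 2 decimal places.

Steady-state y* = [s/(n + δ)]^(α/(1−α)), so the ratio is [ (s_Z/(n + δ)_Z) / (s_P/(n + δ)_P) ]^1.
s_Z/(n + δ)_Z = 0.20/0.133 = 1.5038; s_P/(n + δ)_P = 0.20/0.090 = 2.2222.
Ratio = (1.5038/2.2222)^1 = 0.6767^1 ≈ 0.6767

y*_Z / y*_P ≈ 0.68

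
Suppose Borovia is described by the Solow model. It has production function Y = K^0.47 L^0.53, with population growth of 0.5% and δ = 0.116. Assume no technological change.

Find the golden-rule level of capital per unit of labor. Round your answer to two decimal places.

k_gold ≈ 12.94

The golden rule sets f'(k) = n + δ, i.e. α·k^(α−1) = n + δ.
So k^(1−α) = α / (n + δ) = 0.47 / 0.121 = 3.8843.
k_gold = 3.8843^(1/0.53) ≈ 12.9393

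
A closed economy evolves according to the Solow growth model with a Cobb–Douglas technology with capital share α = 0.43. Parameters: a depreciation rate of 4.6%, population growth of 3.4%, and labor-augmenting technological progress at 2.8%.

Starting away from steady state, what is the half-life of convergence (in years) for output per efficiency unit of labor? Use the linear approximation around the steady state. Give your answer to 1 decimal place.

Near the steady state the convergence rate is λ = (1 − α)(n + g + δ).
λ = (1 − 0.43) × 0.108 = 0.57 × 0.108 = 0.06156
Half-life = ln 2 / λ = 0.6931 / 0.06156 ≈ 11.26 years

t_½ ≈ 11.3 years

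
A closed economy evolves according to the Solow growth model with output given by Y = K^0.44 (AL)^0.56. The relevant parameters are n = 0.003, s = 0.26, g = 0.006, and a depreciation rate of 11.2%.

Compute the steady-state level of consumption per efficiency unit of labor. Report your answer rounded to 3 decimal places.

At the steady state, Δk = 0, so s·k^α = (n + g + δ)·k.
Dividing both sides by k: k^(1−α) = s / (n + g + δ).
k^0.56 = 0.26 / (0.003 + 0.006 + 0.112) = 0.26 / 0.121 = 2.1488
k* = 2.1488^(1/0.56) ≈ 3.9193
y* = (k*)^α = 3.9193^0.44 ≈ 1.8239
c* = (1 − s)·y* = (1 − 0.26) × 1.8239 ≈ 1.3497

c* = 1.350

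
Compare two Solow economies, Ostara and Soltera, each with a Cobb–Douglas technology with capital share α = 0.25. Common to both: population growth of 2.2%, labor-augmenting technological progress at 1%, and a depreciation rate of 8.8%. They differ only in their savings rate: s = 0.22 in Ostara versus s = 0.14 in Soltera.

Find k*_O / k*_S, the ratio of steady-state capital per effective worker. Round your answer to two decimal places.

Steady-state k* = [s/(n + g + δ)]^(1/(1−α)), so the ratio is [ (s_O/(n + g + δ)_O) / (s_S/(n + g + δ)_S) ]^1.3333.
s_O/(n + g + δ)_O = 0.22/0.120 = 1.8333; s_S/(n + g + δ)_S = 0.14/0.120 = 1.1667.
Ratio = (1.8333/1.1667)^1.3333 = 1.5714^1.3333 ≈ 1.8269

ratio ≈ 1.83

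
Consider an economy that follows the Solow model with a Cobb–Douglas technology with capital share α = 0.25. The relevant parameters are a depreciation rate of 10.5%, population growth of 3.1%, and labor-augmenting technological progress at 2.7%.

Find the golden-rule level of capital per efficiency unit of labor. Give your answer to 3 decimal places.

The golden rule sets f'(k) = n + g + δ, i.e. α·k^(α−1) = n + g + δ.
So k^(1−α) = α / (n + g + δ) = 0.25 / 0.163 = 1.5337.
k_gold = 1.5337^(1/0.75) ≈ 1.7687

k_gold ≈ 1.769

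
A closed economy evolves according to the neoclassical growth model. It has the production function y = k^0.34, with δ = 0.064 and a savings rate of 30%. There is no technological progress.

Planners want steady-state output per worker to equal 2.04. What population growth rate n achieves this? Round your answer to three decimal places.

Steady state requires s·f(k) = (n + δ)·k, i.e. s·k^α = (n + δ)·k.
Since y* = [s/(n + δ)]^(α/(1−α)), we have s/(n + δ) = (y*)^((1−α)/α) = 2.04^1.9412 = 3.9907.
Therefore n + δ = s / 3.9907 = 0.30 / 3.9907 = 0.0752, so n = 0.0752 − 0.064 = 0.0112.

n ≈ 0.011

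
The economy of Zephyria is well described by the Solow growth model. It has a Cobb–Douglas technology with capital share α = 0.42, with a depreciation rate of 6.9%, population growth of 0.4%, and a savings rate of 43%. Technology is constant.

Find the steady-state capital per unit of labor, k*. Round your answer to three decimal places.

Steady state requires s·f(k) = (n + δ)·k, i.e. s·k^α = (n + δ)·k.
Dividing both sides by k: k^(1−α) = s / (n + δ).
k^0.58 = 0.43 / (0.004 + 0.069) = 0.43 / 0.073 = 5.8904
k* = 5.8904^(1/0.58) ≈ 21.2733

k* = 21.273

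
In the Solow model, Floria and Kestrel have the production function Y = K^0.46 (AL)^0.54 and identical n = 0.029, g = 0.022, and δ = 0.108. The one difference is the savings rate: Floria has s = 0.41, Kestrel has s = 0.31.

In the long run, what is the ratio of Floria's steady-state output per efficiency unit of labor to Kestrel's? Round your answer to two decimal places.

y*_F / y*_K ≈ 1.27

Steady-state y* = [s/(n + g + δ)]^(α/(1−α)), so the ratio is [ (s_F/(n + g + δ)_F) / (s_K/(n + g + δ)_K) ]^0.8519.
s_F/(n + g + δ)_F = 0.41/0.159 = 2.5786; s_K/(n + g + δ)_K = 0.31/0.159 = 1.9497.
Ratio = (2.5786/1.9497)^0.8519 = 1.3226^0.8519 ≈ 1.2690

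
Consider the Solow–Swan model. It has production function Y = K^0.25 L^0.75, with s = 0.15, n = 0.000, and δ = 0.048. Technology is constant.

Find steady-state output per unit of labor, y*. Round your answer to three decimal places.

y* ≈ 1.462

At the steady state, Δk = 0, so s·k^α = (n + δ)·k.
Rearranging, k^(1−α) = s / (n + δ).
k^0.75 = 0.15 / (0.000 + 0.048) = 0.15 / 0.048 = 3.1250
k* = 3.1250^(1/0.75) ≈ 4.5688
y* = (k*)^α = 4.5688^0.25 ≈ 1.4620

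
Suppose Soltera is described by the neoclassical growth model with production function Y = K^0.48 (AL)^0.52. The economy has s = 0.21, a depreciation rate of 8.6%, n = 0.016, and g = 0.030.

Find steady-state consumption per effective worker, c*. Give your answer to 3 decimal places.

Steady state requires s·f(k) = (n + g + δ)·k, i.e. s·k^α = (n + g + δ)·k.
Dividing both sides by k: k^(1−α) = s / (n + g + δ).
k^0.52 = 0.21 / (0.016 + 0.030 + 0.086) = 0.21 / 0.132 = 1.5909
k* = 1.5909^(1/0.52) ≈ 2.4422
y* = (k*)^α = 2.4422^0.48 ≈ 1.5351
c* = (1 − s)·y* = (1 − 0.21) × 1.5351 ≈ 1.2127

c* = 1.213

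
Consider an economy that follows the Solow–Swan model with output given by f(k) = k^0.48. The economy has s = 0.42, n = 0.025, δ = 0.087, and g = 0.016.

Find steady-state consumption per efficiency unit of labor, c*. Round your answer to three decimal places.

In steady state, investment equals break-even investment: s·k^α = (n + g + δ)·k.
Rearranging, k^(1−α) = s / (n + g + δ).
k^0.52 = 0.42 / (0.025 + 0.016 + 0.087) = 0.42 / 0.128 = 3.2813
k* = 3.2813^(1/0.52) ≈ 9.8264
y* = (k*)^α = 9.8264^0.48 ≈ 2.9947
c* = (1 − s)·y* = (1 − 0.42) × 2.9947 ≈ 1.7369

c* = 1.737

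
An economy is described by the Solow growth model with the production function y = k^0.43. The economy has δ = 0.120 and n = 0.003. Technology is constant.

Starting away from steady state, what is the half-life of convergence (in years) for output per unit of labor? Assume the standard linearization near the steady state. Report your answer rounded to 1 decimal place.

half-life ≈ 9.9 years

Near the steady state the convergence rate is λ = (1 − α)(n + δ).
λ = (1 − 0.43) × 0.123 = 0.57 × 0.123 = 0.07011
Half-life = ln 2 / λ = 0.6931 / 0.07011 ≈ 9.89 years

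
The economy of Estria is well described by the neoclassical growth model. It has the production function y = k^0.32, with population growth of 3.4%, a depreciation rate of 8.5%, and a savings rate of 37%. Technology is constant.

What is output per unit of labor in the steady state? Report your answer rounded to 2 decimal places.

y* ≈ 1.71

Steady state requires s·f(k) = (n + δ)·k, i.e. s·k^α = (n + δ)·k.
Dividing both sides by k: k^(1−α) = s / (n + δ).
k^0.68 = 0.37 / (0.034 + 0.085) = 0.37 / 0.119 = 3.1092
k* = 3.1092^(1/0.68) ≈ 5.3025
y* = (k*)^α = 5.3025^0.32 ≈ 1.7054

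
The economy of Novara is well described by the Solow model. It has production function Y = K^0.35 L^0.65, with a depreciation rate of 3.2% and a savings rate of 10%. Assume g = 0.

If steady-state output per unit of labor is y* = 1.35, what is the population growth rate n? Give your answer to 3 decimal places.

n ≈ 0.025

At the steady state, Δk = 0, so s·k^α = (n + δ)·k.
Since y* = [s/(n + δ)]^(α/(1−α)), we have s/(n + δ) = (y*)^((1−α)/α) = 1.35^1.8571 = 1.7460.
Therefore n + δ = s / 1.7460 = 0.10 / 1.7460 = 0.0573, so n = 0.0573 − 0.032 = 0.0253.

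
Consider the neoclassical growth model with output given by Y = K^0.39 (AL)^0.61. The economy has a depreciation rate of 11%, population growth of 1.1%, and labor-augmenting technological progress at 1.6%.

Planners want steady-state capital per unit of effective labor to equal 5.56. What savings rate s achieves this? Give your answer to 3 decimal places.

s ≈ 0.390

Steady state requires s·f(k) = (n + g + δ)·k, i.e. s·k^α = (n + g + δ)·k.
So s / (n + g + δ) = (k*)^(1−α) = 5.56^0.61 = 2.8477.
Therefore s = 2.8477 × (n + g + δ) = 2.8477 × 0.137 = 0.3901.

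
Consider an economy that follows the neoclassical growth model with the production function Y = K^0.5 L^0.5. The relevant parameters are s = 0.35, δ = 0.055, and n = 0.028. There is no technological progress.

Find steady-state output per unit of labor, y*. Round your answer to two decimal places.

y* ≈ 4.22

In steady state, investment equals break-even investment: s·k^α = (n + δ)·k.
Rearranging, k^(1−α) = s / (n + δ).
k^0.5 = 0.35 / (0.028 + 0.055) = 0.35 / 0.083 = 4.2169
k* = 4.2169^(1/0.5) ≈ 17.7822
y* = (k*)^α = 17.7822^0.5 ≈ 4.2169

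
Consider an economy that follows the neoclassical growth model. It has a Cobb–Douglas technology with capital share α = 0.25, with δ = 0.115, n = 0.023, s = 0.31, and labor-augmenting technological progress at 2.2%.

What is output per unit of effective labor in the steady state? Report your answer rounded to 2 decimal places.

y* ≈ 1.25

At the steady state, Δk = 0, so s·k^α = (n + g + δ)·k.
Dividing both sides by k: k^(1−α) = s / (n + g + δ).
k^0.75 = 0.31 / (0.023 + 0.022 + 0.115) = 0.31 / 0.160 = 1.9375
k* = 1.9375^(1/0.75) ≈ 2.4154
y* = (k*)^α = 2.4154^0.25 ≈ 1.2467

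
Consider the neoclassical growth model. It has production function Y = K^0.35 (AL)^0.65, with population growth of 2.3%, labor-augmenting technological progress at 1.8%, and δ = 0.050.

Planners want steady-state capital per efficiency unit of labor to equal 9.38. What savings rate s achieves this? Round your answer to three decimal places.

Steady state requires s·f(k) = (n + g + δ)·k, i.e. s·k^α = (n + g + δ)·k.
So s / (n + g + δ) = (k*)^(1−α) = 9.38^0.65 = 4.2848.
Therefore s = 4.2848 × (n + g + δ) = 4.2848 × 0.091 = 0.3899.

s ≈ 0.390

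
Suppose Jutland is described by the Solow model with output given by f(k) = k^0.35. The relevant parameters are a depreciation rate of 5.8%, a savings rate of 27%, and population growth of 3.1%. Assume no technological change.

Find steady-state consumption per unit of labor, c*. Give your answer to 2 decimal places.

Steady state requires s·f(k) = (n + δ)·k, i.e. s·k^α = (n + δ)·k.
Dividing both sides by k: k^(1−α) = s / (n + δ).
k^0.65 = 0.27 / (0.031 + 0.058) = 0.27 / 0.089 = 3.0337
k* = 3.0337^(1/0.65) ≈ 5.5144
y* = (k*)^α = 5.5144^0.35 ≈ 1.8177
c* = (1 − s)·y* = (1 − 0.27) × 1.8177 ≈ 1.3269

c* ≈ 1.33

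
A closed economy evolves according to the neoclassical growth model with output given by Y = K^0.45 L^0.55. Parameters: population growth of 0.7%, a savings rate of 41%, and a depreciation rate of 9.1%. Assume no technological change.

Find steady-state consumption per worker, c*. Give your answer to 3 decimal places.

At the steady state, Δk = 0, so s·k^α = (n + δ)·k.
Dividing both sides by k: k^(1−α) = s / (n + δ).
k^0.55 = 0.41 / (0.007 + 0.091) = 0.41 / 0.098 = 4.1837
k* = 4.1837^(1/0.55) ≈ 13.4930
y* = (k*)^α = 13.4930^0.45 ≈ 3.2251
c* = (1 − s)·y* = (1 − 0.41) × 3.2251 ≈ 1.9028

c* ≈ 1.903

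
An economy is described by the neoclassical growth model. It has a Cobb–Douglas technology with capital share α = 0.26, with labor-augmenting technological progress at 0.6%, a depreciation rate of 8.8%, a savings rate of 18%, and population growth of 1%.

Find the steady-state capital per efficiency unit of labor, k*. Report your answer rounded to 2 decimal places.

In steady state, investment equals break-even investment: s·k^α = (n + g + δ)·k.
Rearranging, k^(1−α) = s / (n + g + δ).
k^0.74 = 0.18 / (0.010 + 0.006 + 0.088) = 0.18 / 0.104 = 1.7308
k* = 1.7308^(1/0.74) ≈ 2.0987

k* ≈ 2.10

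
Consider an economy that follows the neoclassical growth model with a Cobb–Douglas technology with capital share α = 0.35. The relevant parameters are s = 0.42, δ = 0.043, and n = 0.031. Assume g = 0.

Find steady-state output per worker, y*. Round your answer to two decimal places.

y* ≈ 2.55

At the steady state, Δk = 0, so s·k^α = (n + δ)·k.
Rearranging, k^(1−α) = s / (n + δ).
k^0.65 = 0.42 / (0.031 + 0.043) = 0.42 / 0.074 = 5.6757
k* = 5.6757^(1/0.65) ≈ 14.4554
y* = (k*)^α = 14.4554^0.35 ≈ 2.5469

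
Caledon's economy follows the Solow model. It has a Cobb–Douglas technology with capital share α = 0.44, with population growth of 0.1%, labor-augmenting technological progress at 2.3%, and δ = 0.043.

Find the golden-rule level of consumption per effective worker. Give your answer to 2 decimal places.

c_gold ≈ 2.46

At the golden rule, f'(k) = n + g + δ, so α·k^(α−1) = n + g + δ and k_gold = (α/(n + g + δ))^(1/(1−α)).
k_gold = (0.44/0.067)^(1/0.56) = 6.5672^1.7857 ≈ 28.8135
c_gold = f(k_gold) − (n + g + δ)·k_gold = 4.3876 − 0.067×28.8135 ≈ 2.4571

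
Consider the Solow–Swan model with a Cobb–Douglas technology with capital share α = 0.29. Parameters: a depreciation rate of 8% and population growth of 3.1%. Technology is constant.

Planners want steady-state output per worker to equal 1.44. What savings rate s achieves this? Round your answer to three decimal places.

s ≈ 0.271

Steady state requires s·f(k) = (n + δ)·k, i.e. s·k^α = (n + δ)·k.
Since y* = [s/(n + δ)]^(α/(1−α)), we have s/(n + δ) = (y*)^((1−α)/α) = 1.44^2.4483 = 2.4418.
Therefore s = 2.4418 × (n + δ) = 2.4418 × 0.111 = 0.2710.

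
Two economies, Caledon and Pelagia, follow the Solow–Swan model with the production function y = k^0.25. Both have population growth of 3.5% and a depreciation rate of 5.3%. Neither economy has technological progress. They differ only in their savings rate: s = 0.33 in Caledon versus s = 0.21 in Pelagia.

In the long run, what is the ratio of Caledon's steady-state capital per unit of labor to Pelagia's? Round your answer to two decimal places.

k*_C / k*_P ≈ 1.83

Steady-state k* = [s/(n + δ)]^(1/(1−α)), so the ratio is [ (s_C/(n + δ)_C) / (s_P/(n + δ)_P) ]^1.3333.
s_C/(n + δ)_C = 0.33/0.088 = 3.7500; s_P/(n + δ)_P = 0.21/0.088 = 2.3864.
Ratio = (3.7500/2.3864)^1.3333 = 1.5714^1.3333 ≈ 1.8269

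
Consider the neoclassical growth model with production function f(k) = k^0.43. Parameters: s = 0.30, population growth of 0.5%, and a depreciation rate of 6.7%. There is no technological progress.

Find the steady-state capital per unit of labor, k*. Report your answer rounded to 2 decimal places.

k* ≈ 12.23

At the steady state, Δk = 0, so s·k^α = (n + δ)·k.
Rearranging, k^(1−α) = s / (n + δ).
k^0.57 = 0.30 / (0.005 + 0.067) = 0.30 / 0.072 = 4.1667
k* = 4.1667^(1/0.57) ≈ 12.2280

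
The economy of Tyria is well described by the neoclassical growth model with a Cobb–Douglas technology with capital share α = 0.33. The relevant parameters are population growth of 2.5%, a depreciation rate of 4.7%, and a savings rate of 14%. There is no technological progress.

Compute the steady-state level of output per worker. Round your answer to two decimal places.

y* = 1.39

Steady state requires s·f(k) = (n + δ)·k, i.e. s·k^α = (n + δ)·k.
Dividing both sides by k: k^(1−α) = s / (n + δ).
k^0.67 = 0.14 / (0.025 + 0.047) = 0.14 / 0.072 = 1.9444
k* = 1.9444^(1/0.67) ≈ 2.6979
y* = (k*)^α = 2.6979^0.33 ≈ 1.3875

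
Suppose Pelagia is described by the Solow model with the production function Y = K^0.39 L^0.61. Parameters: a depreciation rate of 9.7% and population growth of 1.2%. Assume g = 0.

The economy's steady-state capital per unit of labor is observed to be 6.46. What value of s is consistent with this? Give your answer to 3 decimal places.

s ≈ 0.340

At the steady state, Δk = 0, so s·k^α = (n + δ)·k.
So s / (n + δ) = (k*)^(1−α) = 6.46^0.61 = 3.1206.
Therefore s = 3.1206 × (n + δ) = 3.1206 × 0.109 = 0.3401.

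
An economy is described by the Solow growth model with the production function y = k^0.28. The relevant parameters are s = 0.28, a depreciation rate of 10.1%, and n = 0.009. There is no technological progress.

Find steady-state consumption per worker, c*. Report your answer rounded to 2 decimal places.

Steady state requires s·f(k) = (n + δ)·k, i.e. s·k^α = (n + δ)·k.
Dividing both sides by k: k^(1−α) = s / (n + δ).
k^0.72 = 0.28 / (0.009 + 0.101) = 0.28 / 0.110 = 2.5455
k* = 2.5455^(1/0.72) ≈ 3.6608
y* = (k*)^α = 3.6608^0.28 ≈ 1.4381
c* = (1 − s)·y* = (1 − 0.28) × 1.4381 ≈ 1.0354

c* ≈ 1.04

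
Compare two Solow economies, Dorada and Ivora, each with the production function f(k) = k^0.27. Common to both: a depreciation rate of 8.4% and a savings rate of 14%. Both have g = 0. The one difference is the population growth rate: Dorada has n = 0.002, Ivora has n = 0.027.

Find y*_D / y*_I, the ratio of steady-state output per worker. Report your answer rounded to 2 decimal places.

ratio ≈ 1.10

Steady-state y* = [s/(n + δ)]^(α/(1−α)), so the ratio is [ (s_D/(n + δ)_D) / (s_I/(n + δ)_I) ]^0.3699.
s_D/(n + δ)_D = 0.14/0.086 = 1.6279; s_I/(n + δ)_I = 0.14/0.111 = 1.2613.
Ratio = (1.6279/1.2613)^0.3699 = 1.2907^0.3699 ≈ 1.0990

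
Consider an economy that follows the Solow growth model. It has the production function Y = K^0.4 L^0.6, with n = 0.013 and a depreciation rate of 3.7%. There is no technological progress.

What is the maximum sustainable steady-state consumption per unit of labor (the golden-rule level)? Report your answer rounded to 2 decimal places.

c_gold ≈ 2.40

At the golden rule, f'(k) = n + δ, so α·k^(α−1) = n + δ and k_gold = (α/(n + δ))^(1/(1−α)).
k_gold = (0.4/0.050)^(1/0.6) = 8.0000^1.6667 ≈ 32.0022
c_gold = f(k_gold) − (n + δ)·k_gold = 4.0001 − 0.050×32.0022 ≈ 2.4000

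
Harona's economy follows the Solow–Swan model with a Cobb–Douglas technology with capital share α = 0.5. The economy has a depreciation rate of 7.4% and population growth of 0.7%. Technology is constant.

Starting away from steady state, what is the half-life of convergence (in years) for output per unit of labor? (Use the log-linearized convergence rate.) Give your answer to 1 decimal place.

Near the steady state the convergence rate is λ = (1 − α)(n + δ).
λ = (1 − 0.5) × 0.081 = 0.5 × 0.081 = 0.0405
Half-life = ln 2 / λ = 0.6931 / 0.0405 ≈ 17.11 years

half-life ≈ 17.1 years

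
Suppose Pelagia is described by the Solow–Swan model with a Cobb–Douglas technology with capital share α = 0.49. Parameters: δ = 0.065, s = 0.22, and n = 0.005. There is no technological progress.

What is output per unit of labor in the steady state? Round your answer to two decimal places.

In steady state, investment equals break-even investment: s·k^α = (n + δ)·k.
Rearranging, k^(1−α) = s / (n + δ).
k^0.51 = 0.22 / (0.005 + 0.065) = 0.22 / 0.070 = 3.1429
k* = 3.1429^(1/0.51) ≈ 9.4440
y* = (k*)^α = 9.4440^0.49 ≈ 3.0049

y* = 3.00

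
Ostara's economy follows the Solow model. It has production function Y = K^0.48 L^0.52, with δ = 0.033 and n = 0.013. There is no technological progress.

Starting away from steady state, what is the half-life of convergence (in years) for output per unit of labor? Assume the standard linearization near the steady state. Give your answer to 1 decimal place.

t_½ ≈ 29.0 years

Near the steady state the convergence rate is λ = (1 − α)(n + δ).
λ = (1 − 0.48) × 0.046 = 0.52 × 0.046 = 0.02392
Half-life = ln 2 / λ = 0.6931 / 0.02392 ≈ 28.98 years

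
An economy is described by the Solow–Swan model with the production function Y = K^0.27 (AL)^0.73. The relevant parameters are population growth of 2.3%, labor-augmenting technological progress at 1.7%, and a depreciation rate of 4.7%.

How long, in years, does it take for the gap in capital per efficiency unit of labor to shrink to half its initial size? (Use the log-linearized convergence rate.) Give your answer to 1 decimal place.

Near the steady state the convergence rate is λ = (1 − α)(n + g + δ).
λ = (1 − 0.27) × 0.087 = 0.73 × 0.087 = 0.06351
Half-life = ln 2 / λ = 0.6931 / 0.06351 ≈ 10.91 years

about 10.9 years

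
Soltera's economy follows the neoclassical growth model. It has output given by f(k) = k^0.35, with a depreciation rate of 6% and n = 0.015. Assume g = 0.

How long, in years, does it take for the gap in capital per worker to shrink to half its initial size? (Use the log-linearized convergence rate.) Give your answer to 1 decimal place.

about 14.2 years

Near the steady state the convergence rate is λ = (1 − α)(n + δ).
λ = (1 − 0.35) × 0.075 = 0.65 × 0.075 = 0.04875
Half-life = ln 2 / λ = 0.6931 / 0.04875 ≈ 14.22 years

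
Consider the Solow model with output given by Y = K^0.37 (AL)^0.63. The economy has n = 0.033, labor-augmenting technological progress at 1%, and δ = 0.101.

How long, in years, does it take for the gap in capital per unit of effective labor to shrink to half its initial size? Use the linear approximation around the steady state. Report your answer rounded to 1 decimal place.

Near the steady state the convergence rate is λ = (1 − α)(n + g + δ).
λ = (1 − 0.37) × 0.144 = 0.63 × 0.144 = 0.09072
Half-life = ln 2 / λ = 0.6931 / 0.09072 ≈ 7.64 years

half-life ≈ 7.6 years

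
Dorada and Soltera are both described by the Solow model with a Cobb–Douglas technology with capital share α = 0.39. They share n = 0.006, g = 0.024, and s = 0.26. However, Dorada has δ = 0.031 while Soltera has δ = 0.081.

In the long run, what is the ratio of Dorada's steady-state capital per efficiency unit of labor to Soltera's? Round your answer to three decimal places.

ratio ≈ 2.668

Steady-state k* = [s/(n + g + δ)]^(1/(1−α)), so the ratio is [ (s_D/(n + g + δ)_D) / (s_S/(n + g + δ)_S) ]^1.6393.
s_D/(n + g + δ)_D = 0.26/0.061 = 4.2623; s_S/(n + g + δ)_S = 0.26/0.111 = 2.3423.
Ratio = (4.2623/2.3423)^1.6393 = 1.8197^1.6393 ≈ 2.6682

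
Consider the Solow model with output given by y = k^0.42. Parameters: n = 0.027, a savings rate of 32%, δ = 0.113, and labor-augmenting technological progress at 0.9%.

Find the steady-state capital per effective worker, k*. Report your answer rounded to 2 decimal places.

k* = 3.74

At the steady state, Δk = 0, so s·k^α = (n + g + δ)·k.
Dividing both sides by k: k^(1−α) = s / (n + g + δ).
k^0.58 = 0.32 / (0.027 + 0.009 + 0.113) = 0.32 / 0.149 = 2.1477
k* = 2.1477^(1/0.58) ≈ 3.7357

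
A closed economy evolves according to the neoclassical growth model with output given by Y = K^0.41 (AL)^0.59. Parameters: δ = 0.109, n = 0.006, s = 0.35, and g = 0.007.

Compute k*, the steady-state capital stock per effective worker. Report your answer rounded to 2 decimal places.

In steady state, investment equals break-even investment: s·k^α = (n + g + δ)·k.
Rearranging, k^(1−α) = s / (n + g + δ).
k^0.59 = 0.35 / (0.006 + 0.007 + 0.109) = 0.35 / 0.122 = 2.8689
k* = 2.8689^(1/0.59) ≈ 5.9675

k* = 5.97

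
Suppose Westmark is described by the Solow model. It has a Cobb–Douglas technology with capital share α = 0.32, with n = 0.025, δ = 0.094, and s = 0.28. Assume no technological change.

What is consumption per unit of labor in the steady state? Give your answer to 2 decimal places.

In steady state, investment equals break-even investment: s·k^α = (n + δ)·k.
Rearranging, k^(1−α) = s / (n + δ).
k^0.68 = 0.28 / (0.025 + 0.094) = 0.28 / 0.119 = 2.3529
k* = 2.3529^(1/0.68) ≈ 3.5195
y* = (k*)^α = 3.5195^0.32 ≈ 1.4958
c* = (1 − s)·y* = (1 − 0.28) × 1.4958 ≈ 1.0770

c* ≈ 1.08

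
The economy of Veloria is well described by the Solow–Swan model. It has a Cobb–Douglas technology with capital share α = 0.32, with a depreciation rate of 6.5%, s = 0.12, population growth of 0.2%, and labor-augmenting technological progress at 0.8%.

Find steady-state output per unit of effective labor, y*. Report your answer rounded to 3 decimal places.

y* = 1.248

At the steady state, Δk = 0, so s·k^α = (n + g + δ)·k.
Rearranging, k^(1−α) = s / (n + g + δ).
k^0.68 = 0.12 / (0.002 + 0.008 + 0.065) = 0.12 / 0.075 = 1.6000
k* = 1.6000^(1/0.68) ≈ 1.9961
y* = (k*)^α = 1.9961^0.32 ≈ 1.2476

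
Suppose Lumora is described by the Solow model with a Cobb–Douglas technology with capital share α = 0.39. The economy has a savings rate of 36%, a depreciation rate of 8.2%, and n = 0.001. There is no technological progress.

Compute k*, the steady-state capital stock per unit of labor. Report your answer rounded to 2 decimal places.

k* = 11.08

Steady state requires s·f(k) = (n + δ)·k, i.e. s·k^α = (n + δ)·k.
Rearranging, k^(1−α) = s / (n + δ).
k^0.61 = 0.36 / (0.001 + 0.082) = 0.36 / 0.083 = 4.3373
k* = 4.3373^(1/0.61) ≈ 11.0821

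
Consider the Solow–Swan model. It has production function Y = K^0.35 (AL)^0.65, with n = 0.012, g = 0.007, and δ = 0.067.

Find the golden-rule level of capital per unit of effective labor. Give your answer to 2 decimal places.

The golden rule sets f'(k) = n + g + δ, i.e. α·k^(α−1) = n + g + δ.
So k^(1−α) = α / (n + g + δ) = 0.35 / 0.086 = 4.0698.
k_gold = 4.0698^(1/0.65) ≈ 8.6657

k_gold ≈ 8.67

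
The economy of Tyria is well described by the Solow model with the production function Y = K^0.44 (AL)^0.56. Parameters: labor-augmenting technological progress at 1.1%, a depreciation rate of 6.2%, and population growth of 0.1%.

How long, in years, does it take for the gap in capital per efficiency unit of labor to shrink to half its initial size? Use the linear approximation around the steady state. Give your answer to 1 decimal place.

Near the steady state the convergence rate is λ = (1 − α)(n + g + δ).
λ = (1 − 0.44) × 0.074 = 0.56 × 0.074 = 0.04144
Half-life = ln 2 / λ = 0.6931 / 0.04144 ≈ 16.73 years

half-life ≈ 16.7 years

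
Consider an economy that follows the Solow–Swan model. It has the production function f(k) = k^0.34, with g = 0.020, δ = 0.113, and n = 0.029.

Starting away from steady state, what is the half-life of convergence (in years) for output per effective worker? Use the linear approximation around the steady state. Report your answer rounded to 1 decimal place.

half-life ≈ 6.5 years

Near the steady state the convergence rate is λ = (1 − α)(n + g + δ).
λ = (1 − 0.34) × 0.162 = 0.66 × 0.162 = 0.10692
Half-life = ln 2 / λ = 0.6931 / 0.10692 ≈ 6.48 years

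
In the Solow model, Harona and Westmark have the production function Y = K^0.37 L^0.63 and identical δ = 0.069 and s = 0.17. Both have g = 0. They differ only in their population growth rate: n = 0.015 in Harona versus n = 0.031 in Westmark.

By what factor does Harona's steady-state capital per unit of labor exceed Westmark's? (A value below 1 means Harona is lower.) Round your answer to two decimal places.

ratio ≈ 1.32

Steady-state k* = [s/(n + δ)]^(1/(1−α)), so the ratio is [ (s_H/(n + δ)_H) / (s_W/(n + δ)_W) ]^1.5873.
s_H/(n + δ)_H = 0.17/0.084 = 2.0238; s_W/(n + δ)_W = 0.17/0.100 = 1.7000.
Ratio = (2.0238/1.7000)^1.5873 = 1.1905^1.5873 ≈ 1.3189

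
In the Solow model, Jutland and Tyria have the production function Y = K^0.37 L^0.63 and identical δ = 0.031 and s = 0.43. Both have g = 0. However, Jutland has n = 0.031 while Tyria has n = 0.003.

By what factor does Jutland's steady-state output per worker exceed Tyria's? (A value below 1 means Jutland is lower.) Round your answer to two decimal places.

ratio ≈ 0.70

Steady-state y* = [s/(n + δ)]^(α/(1−α)), so the ratio is [ (s_J/(n + δ)_J) / (s_T/(n + δ)_T) ]^0.5873.
s_J/(n + δ)_J = 0.43/0.062 = 6.9355; s_T/(n + δ)_T = 0.43/0.034 = 12.6471.
Ratio = (6.9355/12.6471)^0.5873 = 0.5484^0.5873 ≈ 0.7027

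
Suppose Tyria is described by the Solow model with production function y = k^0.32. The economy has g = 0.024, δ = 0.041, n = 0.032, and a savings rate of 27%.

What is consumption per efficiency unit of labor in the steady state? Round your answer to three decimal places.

Steady state requires s·f(k) = (n + g + δ)·k, i.e. s·k^α = (n + g + δ)·k.
Rearranging, k^(1−α) = s / (n + g + δ).
k^0.68 = 0.27 / (0.032 + 0.024 + 0.041) = 0.27 / 0.097 = 2.7835
k* = 2.7835^(1/0.68) ≈ 4.5062
y* = (k*)^α = 4.5062^0.32 ≈ 1.6189
c* = (1 − s)·y* = (1 − 0.27) × 1.6189 ≈ 1.1818

c* ≈ 1.182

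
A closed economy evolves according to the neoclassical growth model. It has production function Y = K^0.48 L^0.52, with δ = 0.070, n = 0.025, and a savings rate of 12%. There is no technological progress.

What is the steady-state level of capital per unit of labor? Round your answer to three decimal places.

k* ≈ 1.567

In steady state, investment equals break-even investment: s·k^α = (n + δ)·k.
Dividing both sides by k: k^(1−α) = s / (n + δ).
k^0.52 = 0.12 / (0.025 + 0.070) = 0.12 / 0.095 = 1.2632
k* = 1.2632^(1/0.52) ≈ 1.5673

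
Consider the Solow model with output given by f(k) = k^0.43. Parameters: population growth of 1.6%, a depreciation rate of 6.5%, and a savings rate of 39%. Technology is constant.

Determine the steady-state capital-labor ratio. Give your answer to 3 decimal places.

In steady state, investment equals break-even investment: s·k^α = (n + δ)·k.
Dividing both sides by k: k^(1−α) = s / (n + δ).
k^0.57 = 0.39 / (0.016 + 0.065) = 0.39 / 0.081 = 4.8148
k* = 4.8148^(1/0.57) ≈ 15.7582

k* = 15.758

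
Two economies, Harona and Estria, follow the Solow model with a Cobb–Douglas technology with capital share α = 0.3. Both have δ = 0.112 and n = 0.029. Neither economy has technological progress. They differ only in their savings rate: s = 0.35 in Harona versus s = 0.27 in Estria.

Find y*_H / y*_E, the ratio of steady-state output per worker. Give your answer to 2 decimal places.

Steady-state y* = [s/(n + δ)]^(α/(1−α)), so the ratio is [ (s_H/(n + δ)_H) / (s_E/(n + δ)_E) ]^0.4286.
s_H/(n + δ)_H = 0.35/0.141 = 2.4823; s_E/(n + δ)_E = 0.27/0.141 = 1.9149.
Ratio = (2.4823/1.9149)^0.4286 = 1.2963^0.4286 ≈ 1.1176

y*_H / y*_E ≈ 1.12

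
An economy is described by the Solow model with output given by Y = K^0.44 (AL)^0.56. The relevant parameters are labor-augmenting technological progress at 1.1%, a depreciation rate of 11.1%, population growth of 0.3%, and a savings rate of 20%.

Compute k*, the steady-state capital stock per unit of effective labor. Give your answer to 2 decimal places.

At the steady state, Δk = 0, so s·k^α = (n + g + δ)·k.
Dividing both sides by k: k^(1−α) = s / (n + g + δ).
k^0.56 = 0.20 / (0.003 + 0.011 + 0.111) = 0.20 / 0.125 = 1.6000
k* = 1.6000^(1/0.56) ≈ 2.3147

k* = 2.31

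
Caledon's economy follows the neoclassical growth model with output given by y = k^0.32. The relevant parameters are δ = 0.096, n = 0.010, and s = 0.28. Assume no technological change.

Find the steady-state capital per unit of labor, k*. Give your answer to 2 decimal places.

k* ≈ 4.17

Steady state requires s·f(k) = (n + δ)·k, i.e. s·k^α = (n + δ)·k.
Dividing both sides by k: k^(1−α) = s / (n + δ).
k^0.68 = 0.28 / (0.010 + 0.096) = 0.28 / 0.106 = 2.6415
k* = 2.6415^(1/0.68) ≈ 4.1722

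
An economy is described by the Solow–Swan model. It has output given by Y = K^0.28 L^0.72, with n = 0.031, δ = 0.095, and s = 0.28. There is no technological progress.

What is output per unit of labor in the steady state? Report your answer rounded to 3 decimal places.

In steady state, investment equals break-even investment: s·k^α = (n + δ)·k.
Dividing both sides by k: k^(1−α) = s / (n + δ).
k^0.72 = 0.28 / (0.031 + 0.095) = 0.28 / 0.126 = 2.2222
k* = 2.2222^(1/0.72) ≈ 3.0314
y* = (k*)^α = 3.0314^0.28 ≈ 1.3641

y* = 1.364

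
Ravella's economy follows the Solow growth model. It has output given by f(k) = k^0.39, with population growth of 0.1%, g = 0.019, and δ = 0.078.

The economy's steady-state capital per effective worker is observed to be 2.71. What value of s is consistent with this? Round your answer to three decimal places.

s ≈ 0.180

Steady state requires s·f(k) = (n + g + δ)·k, i.e. s·k^α = (n + g + δ)·k.
So s / (n + g + δ) = (k*)^(1−α) = 2.71^0.61 = 1.8370.
Therefore s = 1.8370 × (n + g + δ) = 1.8370 × 0.098 = 0.1800.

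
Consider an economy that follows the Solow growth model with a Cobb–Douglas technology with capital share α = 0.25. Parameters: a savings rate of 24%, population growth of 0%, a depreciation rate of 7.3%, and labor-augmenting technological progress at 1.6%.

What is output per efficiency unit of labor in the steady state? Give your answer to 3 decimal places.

y* = 1.392

At the steady state, Δk = 0, so s·k^α = (n + g + δ)·k.
Rearranging, k^(1−α) = s / (n + g + δ).
k^0.75 = 0.24 / (0.000 + 0.016 + 0.073) = 0.24 / 0.089 = 2.6966
k* = 2.6966^(1/0.75) ≈ 3.7534
y* = (k*)^α = 3.7534^0.25 ≈ 1.3919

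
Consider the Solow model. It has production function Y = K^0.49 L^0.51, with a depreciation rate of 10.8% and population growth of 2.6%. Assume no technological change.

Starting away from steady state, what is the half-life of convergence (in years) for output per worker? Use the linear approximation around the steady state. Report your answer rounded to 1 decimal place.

Near the steady state the convergence rate is λ = (1 − α)(n + δ).
λ = (1 − 0.49) × 0.134 = 0.51 × 0.134 = 0.06834
Half-life = ln 2 / λ = 0.6931 / 0.06834 ≈ 10.14 years

half-life ≈ 10.1 years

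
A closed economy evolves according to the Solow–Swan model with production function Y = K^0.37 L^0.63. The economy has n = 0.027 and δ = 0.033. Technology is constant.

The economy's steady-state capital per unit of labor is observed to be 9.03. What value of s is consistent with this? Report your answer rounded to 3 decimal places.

s ≈ 0.240

At the steady state, Δk = 0, so s·k^α = (n + δ)·k.
So s / (n + δ) = (k*)^(1−α) = 9.03^0.63 = 4.0002.
Therefore s = 4.0002 × (n + δ) = 4.0002 × 0.060 = 0.2400.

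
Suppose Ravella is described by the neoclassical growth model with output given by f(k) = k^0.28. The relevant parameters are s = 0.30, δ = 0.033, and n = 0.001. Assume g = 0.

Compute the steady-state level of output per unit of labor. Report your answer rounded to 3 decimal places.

y* ≈ 2.332

In steady state, investment equals break-even investment: s·k^α = (n + δ)·k.
Dividing both sides by k: k^(1−α) = s / (n + δ).
k^0.72 = 0.30 / (0.001 + 0.033) = 0.30 / 0.034 = 8.8235
k* = 8.8235^(1/0.72) ≈ 20.5774
y* = (k*)^α = 20.5774^0.28 ≈ 2.3321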